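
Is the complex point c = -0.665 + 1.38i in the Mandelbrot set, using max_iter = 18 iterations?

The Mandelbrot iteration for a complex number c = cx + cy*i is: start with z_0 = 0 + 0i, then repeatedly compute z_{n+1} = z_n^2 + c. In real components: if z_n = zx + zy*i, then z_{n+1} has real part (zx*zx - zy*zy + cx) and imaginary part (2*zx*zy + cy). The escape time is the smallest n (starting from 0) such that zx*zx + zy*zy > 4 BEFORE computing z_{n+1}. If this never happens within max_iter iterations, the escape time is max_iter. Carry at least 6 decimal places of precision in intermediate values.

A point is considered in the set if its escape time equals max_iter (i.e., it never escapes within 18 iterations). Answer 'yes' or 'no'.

z_0 = 0 + 0i, c = -0.6650 + 1.3800i
Iter 1: z = -0.6650 + 1.3800i, |z|^2 = 2.3466
Iter 2: z = -2.1272 + -0.4554i, |z|^2 = 4.7323
Escaped at iteration 2

Answer: no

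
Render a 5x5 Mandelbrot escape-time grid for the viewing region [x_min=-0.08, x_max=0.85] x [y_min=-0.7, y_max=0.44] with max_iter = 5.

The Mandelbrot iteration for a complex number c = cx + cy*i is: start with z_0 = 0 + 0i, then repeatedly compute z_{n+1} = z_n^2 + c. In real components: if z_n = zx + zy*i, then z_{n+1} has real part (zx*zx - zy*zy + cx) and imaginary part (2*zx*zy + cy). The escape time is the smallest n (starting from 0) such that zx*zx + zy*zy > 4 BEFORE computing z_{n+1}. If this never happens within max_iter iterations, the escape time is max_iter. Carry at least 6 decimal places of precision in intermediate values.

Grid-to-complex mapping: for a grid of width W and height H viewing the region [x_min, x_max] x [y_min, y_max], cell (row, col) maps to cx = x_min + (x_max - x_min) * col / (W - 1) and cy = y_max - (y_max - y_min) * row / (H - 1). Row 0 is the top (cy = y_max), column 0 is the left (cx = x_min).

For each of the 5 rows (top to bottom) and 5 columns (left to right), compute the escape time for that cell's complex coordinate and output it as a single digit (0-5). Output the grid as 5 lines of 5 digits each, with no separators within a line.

(row=0, col=0): c = -0.0800 + 0.4400i → escape time 5
(row=0, col=1): c = 0.1525 + 0.4400i → escape time 5
(row=0, col=2): c = 0.3850 + 0.4400i → escape time 5
(row=0, col=3): c = 0.6175 + 0.4400i → escape time 3
(row=0, col=4): c = 0.8500 + 0.4400i → escape time 3
(row=1, col=0): c = -0.0800 + 0.1550i → escape time 5
(row=1, col=1): c = 0.1525 + 0.1550i → escape time 5
(row=1, col=2): c = 0.3850 + 0.1550i → escape time 5
(row=1, col=3): c = 0.6175 + 0.1550i → escape time 4
(row=1, col=4): c = 0.8500 + 0.1550i → escape time 3
(row=2, col=0): c = -0.0800 + -0.1300i → escape time 5
(row=2, col=1): c = 0.1525 + -0.1300i → escape time 5
(row=2, col=2): c = 0.3850 + -0.1300i → escape time 5
(row=2, col=3): c = 0.6175 + -0.1300i → escape time 4
(row=2, col=4): c = 0.8500 + -0.1300i → escape time 3
(row=3, col=0): c = -0.0800 + -0.4150i → escape time 5
(row=3, col=1): c = 0.1525 + -0.4150i → escape time 5
(row=3, col=2): c = 0.3850 + -0.4150i → escape time 5
(row=3, col=3): c = 0.6175 + -0.4150i → escape time 4
(row=3, col=4): c = 0.8500 + -0.4150i → escape time 3
(row=4, col=0): c = -0.0800 + -0.7000i → escape time 5
(row=4, col=1): c = 0.1525 + -0.7000i → escape time 5
(row=4, col=2): c = 0.3850 + -0.7000i → escape time 5
(row=4, col=3): c = 0.6175 + -0.7000i → escape time 3
(row=4, col=4): c = 0.8500 + -0.7000i → escape time 2

Answer: 55533
55543
55543
55543
55532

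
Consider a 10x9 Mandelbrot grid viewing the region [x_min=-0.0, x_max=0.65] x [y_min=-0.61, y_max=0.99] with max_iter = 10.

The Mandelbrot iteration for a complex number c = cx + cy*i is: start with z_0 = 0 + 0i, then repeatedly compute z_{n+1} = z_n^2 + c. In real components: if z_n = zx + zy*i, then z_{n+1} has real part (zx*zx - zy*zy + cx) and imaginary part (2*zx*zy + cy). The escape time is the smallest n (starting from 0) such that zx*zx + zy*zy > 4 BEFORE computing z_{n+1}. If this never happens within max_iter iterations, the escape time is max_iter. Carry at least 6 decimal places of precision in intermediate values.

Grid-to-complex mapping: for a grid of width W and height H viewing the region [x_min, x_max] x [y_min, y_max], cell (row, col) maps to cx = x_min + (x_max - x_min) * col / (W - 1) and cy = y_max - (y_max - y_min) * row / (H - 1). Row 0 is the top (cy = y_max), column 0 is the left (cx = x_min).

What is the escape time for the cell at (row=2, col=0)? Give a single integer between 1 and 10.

z_0 = 0 + 0i, c = 0.0000 + 0.5900i
Iter 1: z = 0.0000 + 0.5900i, |z|^2 = 0.3481
Iter 2: z = -0.3481 + 0.5900i, |z|^2 = 0.4693
Iter 3: z = -0.2269 + 0.1792i, |z|^2 = 0.0836
Iter 4: z = 0.0194 + 0.5087i, |z|^2 = 0.2591
Iter 5: z = -0.2584 + 0.6097i, |z|^2 = 0.4385
Iter 6: z = -0.3050 + 0.2750i, |z|^2 = 0.1686
Iter 7: z = 0.0174 + 0.4223i, |z|^2 = 0.1786
Iter 8: z = -0.1780 + 0.6047i, |z|^2 = 0.3974
Iter 9: z = -0.3340 + 0.3747i, |z|^2 = 0.2520

Answer: 10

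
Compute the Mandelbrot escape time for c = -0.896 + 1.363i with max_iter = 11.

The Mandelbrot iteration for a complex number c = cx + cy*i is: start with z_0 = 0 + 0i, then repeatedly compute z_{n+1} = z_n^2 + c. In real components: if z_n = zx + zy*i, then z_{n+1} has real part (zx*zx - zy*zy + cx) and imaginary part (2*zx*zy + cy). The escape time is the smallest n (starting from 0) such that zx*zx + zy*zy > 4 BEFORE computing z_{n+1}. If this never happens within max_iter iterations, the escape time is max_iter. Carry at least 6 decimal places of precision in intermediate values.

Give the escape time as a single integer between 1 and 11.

z_0 = 0 + 0i, c = -0.8960 + 1.3630i
Iter 1: z = -0.8960 + 1.3630i, |z|^2 = 2.6606
Iter 2: z = -1.9510 + -1.0795i, |z|^2 = 4.9715
Escaped at iteration 2

Answer: 2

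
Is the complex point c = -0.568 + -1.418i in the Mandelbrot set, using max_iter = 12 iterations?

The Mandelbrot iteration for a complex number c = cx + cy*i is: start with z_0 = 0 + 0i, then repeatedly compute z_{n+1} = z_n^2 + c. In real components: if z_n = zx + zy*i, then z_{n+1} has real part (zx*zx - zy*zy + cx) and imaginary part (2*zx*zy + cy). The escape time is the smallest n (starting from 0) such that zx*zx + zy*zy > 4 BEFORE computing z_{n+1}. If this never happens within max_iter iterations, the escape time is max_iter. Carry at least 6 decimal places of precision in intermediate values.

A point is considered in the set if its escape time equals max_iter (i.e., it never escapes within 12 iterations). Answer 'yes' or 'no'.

z_0 = 0 + 0i, c = -0.5680 + -1.4180i
Iter 1: z = -0.5680 + -1.4180i, |z|^2 = 2.3333
Iter 2: z = -2.2561 + 0.1928i, |z|^2 = 5.1272
Escaped at iteration 2

Answer: no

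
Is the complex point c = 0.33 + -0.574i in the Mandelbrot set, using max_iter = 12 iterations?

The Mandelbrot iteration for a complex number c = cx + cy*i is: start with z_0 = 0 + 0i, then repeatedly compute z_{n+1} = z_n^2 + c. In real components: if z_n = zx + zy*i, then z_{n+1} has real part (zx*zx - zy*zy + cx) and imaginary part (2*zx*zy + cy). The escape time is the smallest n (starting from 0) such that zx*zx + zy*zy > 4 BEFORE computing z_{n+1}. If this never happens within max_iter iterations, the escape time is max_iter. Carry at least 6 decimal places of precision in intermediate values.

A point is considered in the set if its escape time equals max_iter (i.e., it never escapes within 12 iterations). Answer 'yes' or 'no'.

Answer: yes

Derivation:
z_0 = 0 + 0i, c = 0.3300 + -0.5740i
Iter 1: z = 0.3300 + -0.5740i, |z|^2 = 0.4384
Iter 2: z = 0.1094 + -0.9528i, |z|^2 = 0.9199
Iter 3: z = -0.5659 + -0.7825i, |z|^2 = 0.9326
Iter 4: z = 0.0379 + 0.3117i, |z|^2 = 0.0986
Iter 5: z = 0.2343 + -0.5504i, |z|^2 = 0.3578
Iter 6: z = 0.0820 + -0.8319i, |z|^2 = 0.6987
Iter 7: z = -0.3553 + -0.7104i, |z|^2 = 0.6309
Iter 8: z = -0.0485 + -0.0692i, |z|^2 = 0.0071
Iter 9: z = 0.3276 + -0.5673i, |z|^2 = 0.4291
Iter 10: z = 0.1155 + -0.9456i, |z|^2 = 0.9076
Iter 11: z = -0.5509 + -0.7924i, |z|^2 = 0.9314
Did not escape in 12 iterations → in set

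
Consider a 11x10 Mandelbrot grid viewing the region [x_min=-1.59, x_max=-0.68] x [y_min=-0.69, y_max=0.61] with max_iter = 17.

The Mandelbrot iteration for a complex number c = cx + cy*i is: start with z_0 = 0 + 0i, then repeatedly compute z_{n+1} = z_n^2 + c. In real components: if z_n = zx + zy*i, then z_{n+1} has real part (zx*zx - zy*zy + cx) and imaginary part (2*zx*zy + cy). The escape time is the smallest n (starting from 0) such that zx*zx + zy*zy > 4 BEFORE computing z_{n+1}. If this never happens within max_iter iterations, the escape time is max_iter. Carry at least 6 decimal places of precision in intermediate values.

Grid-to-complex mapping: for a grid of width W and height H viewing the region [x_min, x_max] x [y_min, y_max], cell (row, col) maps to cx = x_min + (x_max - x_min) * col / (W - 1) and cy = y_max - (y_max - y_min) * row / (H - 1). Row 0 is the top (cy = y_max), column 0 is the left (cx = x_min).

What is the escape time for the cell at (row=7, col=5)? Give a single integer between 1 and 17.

z_0 = 0 + 0i, c = -1.1350 + -0.4011i
Iter 1: z = -1.1350 + -0.4011i, |z|^2 = 1.4491
Iter 2: z = -0.0077 + 0.5094i, |z|^2 = 0.2596
Iter 3: z = -1.3944 + -0.4089i, |z|^2 = 2.1117
Iter 4: z = 0.6422 + 0.7393i, |z|^2 = 0.9591
Iter 5: z = -1.2691 + 0.5485i, |z|^2 = 1.9115
Iter 6: z = 0.1747 + -1.7934i, |z|^2 = 3.2470
Iter 7: z = -4.3209 + -1.0279i, |z|^2 = 19.7266
Escaped at iteration 7

Answer: 7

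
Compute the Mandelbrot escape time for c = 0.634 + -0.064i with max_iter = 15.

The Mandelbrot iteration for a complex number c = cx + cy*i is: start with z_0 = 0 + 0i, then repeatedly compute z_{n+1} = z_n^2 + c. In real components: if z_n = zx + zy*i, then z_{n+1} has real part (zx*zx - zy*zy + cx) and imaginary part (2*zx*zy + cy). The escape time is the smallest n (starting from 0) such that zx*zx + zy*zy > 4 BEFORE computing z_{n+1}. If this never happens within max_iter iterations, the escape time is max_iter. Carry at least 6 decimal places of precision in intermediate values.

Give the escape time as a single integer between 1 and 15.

z_0 = 0 + 0i, c = 0.6340 + -0.0640i
Iter 1: z = 0.6340 + -0.0640i, |z|^2 = 0.4061
Iter 2: z = 1.0319 + -0.1452i, |z|^2 = 1.0858
Iter 3: z = 1.6777 + -0.3636i, |z|^2 = 2.9467
Iter 4: z = 3.3164 + -1.2838i, |z|^2 = 12.6467
Escaped at iteration 4

Answer: 4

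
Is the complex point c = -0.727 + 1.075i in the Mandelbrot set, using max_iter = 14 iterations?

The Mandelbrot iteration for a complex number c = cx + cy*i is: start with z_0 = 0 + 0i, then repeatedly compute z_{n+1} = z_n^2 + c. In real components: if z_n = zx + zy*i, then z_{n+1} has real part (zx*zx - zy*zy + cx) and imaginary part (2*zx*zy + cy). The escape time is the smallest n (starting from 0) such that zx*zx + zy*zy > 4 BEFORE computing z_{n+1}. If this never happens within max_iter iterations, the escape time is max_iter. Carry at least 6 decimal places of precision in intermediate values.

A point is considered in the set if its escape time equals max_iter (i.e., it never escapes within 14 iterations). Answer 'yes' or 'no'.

Answer: no

Derivation:
z_0 = 0 + 0i, c = -0.7270 + 1.0750i
Iter 1: z = -0.7270 + 1.0750i, |z|^2 = 1.6842
Iter 2: z = -1.3541 + -0.4880i, |z|^2 = 2.0718
Iter 3: z = 0.8684 + 2.3967i, |z|^2 = 6.4984
Escaped at iteration 3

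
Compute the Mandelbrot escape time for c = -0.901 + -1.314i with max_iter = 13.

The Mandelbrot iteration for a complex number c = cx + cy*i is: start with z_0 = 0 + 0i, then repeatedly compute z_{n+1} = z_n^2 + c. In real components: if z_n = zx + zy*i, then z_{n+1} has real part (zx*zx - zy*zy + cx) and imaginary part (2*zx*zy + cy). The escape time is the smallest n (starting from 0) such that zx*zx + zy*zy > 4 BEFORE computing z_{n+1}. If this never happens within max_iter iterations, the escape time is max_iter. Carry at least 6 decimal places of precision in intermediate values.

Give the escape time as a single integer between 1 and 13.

Answer: 2

Derivation:
z_0 = 0 + 0i, c = -0.9010 + -1.3140i
Iter 1: z = -0.9010 + -1.3140i, |z|^2 = 2.5384
Iter 2: z = -1.8158 + 1.0538i, |z|^2 = 4.4077
Escaped at iteration 2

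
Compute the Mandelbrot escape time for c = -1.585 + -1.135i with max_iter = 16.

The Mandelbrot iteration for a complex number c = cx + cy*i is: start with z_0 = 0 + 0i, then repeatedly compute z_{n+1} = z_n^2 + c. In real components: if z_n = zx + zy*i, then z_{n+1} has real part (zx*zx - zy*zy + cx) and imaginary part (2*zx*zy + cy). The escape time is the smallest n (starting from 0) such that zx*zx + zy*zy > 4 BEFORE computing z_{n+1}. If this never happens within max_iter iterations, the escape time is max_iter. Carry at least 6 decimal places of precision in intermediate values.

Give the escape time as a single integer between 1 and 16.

Answer: 2

Derivation:
z_0 = 0 + 0i, c = -1.5850 + -1.1350i
Iter 1: z = -1.5850 + -1.1350i, |z|^2 = 3.8004
Iter 2: z = -0.3610 + 2.4630i, |z|^2 = 6.1964
Escaped at iteration 2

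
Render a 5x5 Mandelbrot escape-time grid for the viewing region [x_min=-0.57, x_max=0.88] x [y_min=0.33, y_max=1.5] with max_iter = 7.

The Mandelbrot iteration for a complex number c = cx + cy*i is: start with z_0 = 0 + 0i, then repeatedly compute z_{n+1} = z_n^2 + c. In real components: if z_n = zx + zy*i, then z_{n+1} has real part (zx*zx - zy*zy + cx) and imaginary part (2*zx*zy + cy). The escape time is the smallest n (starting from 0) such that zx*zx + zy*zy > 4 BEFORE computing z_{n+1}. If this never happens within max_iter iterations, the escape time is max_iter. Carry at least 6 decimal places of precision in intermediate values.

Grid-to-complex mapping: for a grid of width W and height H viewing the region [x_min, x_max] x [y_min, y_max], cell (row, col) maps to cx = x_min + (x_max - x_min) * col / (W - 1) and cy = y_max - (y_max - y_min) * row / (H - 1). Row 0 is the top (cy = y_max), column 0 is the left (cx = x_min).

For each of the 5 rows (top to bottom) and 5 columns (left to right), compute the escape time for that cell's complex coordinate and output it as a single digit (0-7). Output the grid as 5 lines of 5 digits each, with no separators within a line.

Answer: 22222
33222
47432
77742
77753

Derivation:
(row=0, col=0): c = -0.5700 + 1.5000i → escape time 2
(row=0, col=1): c = -0.2075 + 1.5000i → escape time 2
(row=0, col=2): c = 0.1550 + 1.5000i → escape time 2
(row=0, col=3): c = 0.5175 + 1.5000i → escape time 2
(row=0, col=4): c = 0.8800 + 1.5000i → escape time 2
(row=1, col=0): c = -0.5700 + 1.2075i → escape time 3
(row=1, col=1): c = -0.2075 + 1.2075i → escape time 3
(row=1, col=2): c = 0.1550 + 1.2075i → escape time 2
(row=1, col=3): c = 0.5175 + 1.2075i → escape time 2
(row=1, col=4): c = 0.8800 + 1.2075i → escape time 2
(row=2, col=0): c = -0.5700 + 0.9150i → escape time 4
(row=2, col=1): c = -0.2075 + 0.9150i → escape time 7
(row=2, col=2): c = 0.1550 + 0.9150i → escape time 4
(row=2, col=3): c = 0.5175 + 0.9150i → escape time 3
(row=2, col=4): c = 0.8800 + 0.9150i → escape time 2
(row=3, col=0): c = -0.5700 + 0.6225i → escape time 7
(row=3, col=1): c = -0.2075 + 0.6225i → escape time 7
(row=3, col=2): c = 0.1550 + 0.6225i → escape time 7
(row=3, col=3): c = 0.5175 + 0.6225i → escape time 4
(row=3, col=4): c = 0.8800 + 0.6225i → escape time 2
(row=4, col=0): c = -0.5700 + 0.3300i → escape time 7
(row=4, col=1): c = -0.2075 + 0.3300i → escape time 7
(row=4, col=2): c = 0.1550 + 0.3300i → escape time 7
(row=4, col=3): c = 0.5175 + 0.3300i → escape time 5
(row=4, col=4): c = 0.8800 + 0.3300i → escape time 3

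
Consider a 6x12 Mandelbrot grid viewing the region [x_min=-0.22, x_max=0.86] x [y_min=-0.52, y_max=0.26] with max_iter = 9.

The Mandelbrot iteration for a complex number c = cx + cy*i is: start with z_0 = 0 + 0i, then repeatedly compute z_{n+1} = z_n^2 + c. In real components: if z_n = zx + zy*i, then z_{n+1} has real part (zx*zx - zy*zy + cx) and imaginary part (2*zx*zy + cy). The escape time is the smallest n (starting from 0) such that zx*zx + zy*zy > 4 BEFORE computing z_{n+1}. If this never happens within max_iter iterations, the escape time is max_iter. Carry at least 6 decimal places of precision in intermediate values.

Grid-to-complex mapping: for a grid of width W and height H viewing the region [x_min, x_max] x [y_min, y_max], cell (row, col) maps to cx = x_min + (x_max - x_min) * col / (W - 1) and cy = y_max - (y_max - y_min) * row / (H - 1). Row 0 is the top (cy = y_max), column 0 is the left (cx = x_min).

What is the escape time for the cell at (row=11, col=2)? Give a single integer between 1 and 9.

Answer: 9

Derivation:
z_0 = 0 + 0i, c = 0.2120 + -0.5200i
Iter 1: z = 0.2120 + -0.5200i, |z|^2 = 0.3153
Iter 2: z = -0.0135 + -0.7405i, |z|^2 = 0.5485
Iter 3: z = -0.3361 + -0.5001i, |z|^2 = 0.3631
Iter 4: z = 0.0749 + -0.1838i, |z|^2 = 0.0394
Iter 5: z = 0.1838 + -0.5475i, |z|^2 = 0.3336
Iter 6: z = -0.0540 + -0.7213i, |z|^2 = 0.5232
Iter 7: z = -0.3054 + -0.4421i, |z|^2 = 0.2887
Iter 8: z = 0.1098 + -0.2500i, |z|^2 = 0.0746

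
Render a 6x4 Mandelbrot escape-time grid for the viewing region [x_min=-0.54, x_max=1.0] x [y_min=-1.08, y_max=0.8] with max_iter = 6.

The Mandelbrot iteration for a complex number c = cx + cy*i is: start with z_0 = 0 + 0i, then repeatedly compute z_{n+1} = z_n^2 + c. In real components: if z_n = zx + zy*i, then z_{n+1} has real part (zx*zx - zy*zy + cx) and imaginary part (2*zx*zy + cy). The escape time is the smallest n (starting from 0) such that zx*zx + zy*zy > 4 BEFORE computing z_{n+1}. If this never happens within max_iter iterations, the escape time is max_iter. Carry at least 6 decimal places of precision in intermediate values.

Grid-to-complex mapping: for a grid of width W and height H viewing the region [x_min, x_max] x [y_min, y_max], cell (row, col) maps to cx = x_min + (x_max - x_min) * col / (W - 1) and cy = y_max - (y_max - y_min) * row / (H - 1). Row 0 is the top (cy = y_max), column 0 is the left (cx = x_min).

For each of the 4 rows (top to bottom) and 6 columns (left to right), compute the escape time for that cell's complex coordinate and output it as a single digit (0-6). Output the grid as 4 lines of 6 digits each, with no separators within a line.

(row=0, col=0): c = -0.5400 + 0.8000i → escape time 5
(row=0, col=1): c = -0.2320 + 0.8000i → escape time 6
(row=0, col=2): c = 0.0760 + 0.8000i → escape time 6
(row=0, col=3): c = 0.3840 + 0.8000i → escape time 4
(row=0, col=4): c = 0.6920 + 0.8000i → escape time 3
(row=0, col=5): c = 1.0000 + 0.8000i → escape time 2
(row=1, col=0): c = -0.5400 + 0.1733i → escape time 6
(row=1, col=1): c = -0.2320 + 0.1733i → escape time 6
(row=1, col=2): c = 0.0760 + 0.1733i → escape time 6
(row=1, col=3): c = 0.3840 + 0.1733i → escape time 6
(row=1, col=4): c = 0.6920 + 0.1733i → escape time 3
(row=1, col=5): c = 1.0000 + 0.1733i → escape time 2
(row=2, col=0): c = -0.5400 + -0.4533i → escape time 6
(row=2, col=1): c = -0.2320 + -0.4533i → escape time 6
(row=2, col=2): c = 0.0760 + -0.4533i → escape time 6
(row=2, col=3): c = 0.3840 + -0.4533i → escape time 6
(row=2, col=4): c = 0.6920 + -0.4533i → escape time 3
(row=2, col=5): c = 1.0000 + -0.4533i → escape time 2
(row=3, col=0): c = -0.5400 + -1.0800i → escape time 4
(row=3, col=1): c = -0.2320 + -1.0800i → escape time 6
(row=3, col=2): c = 0.0760 + -1.0800i → escape time 4
(row=3, col=3): c = 0.3840 + -1.0800i → escape time 2
(row=3, col=4): c = 0.6920 + -1.0800i → escape time 2
(row=3, col=5): c = 1.0000 + -1.0800i → escape time 2

Answer: 566432
666632
666632
464222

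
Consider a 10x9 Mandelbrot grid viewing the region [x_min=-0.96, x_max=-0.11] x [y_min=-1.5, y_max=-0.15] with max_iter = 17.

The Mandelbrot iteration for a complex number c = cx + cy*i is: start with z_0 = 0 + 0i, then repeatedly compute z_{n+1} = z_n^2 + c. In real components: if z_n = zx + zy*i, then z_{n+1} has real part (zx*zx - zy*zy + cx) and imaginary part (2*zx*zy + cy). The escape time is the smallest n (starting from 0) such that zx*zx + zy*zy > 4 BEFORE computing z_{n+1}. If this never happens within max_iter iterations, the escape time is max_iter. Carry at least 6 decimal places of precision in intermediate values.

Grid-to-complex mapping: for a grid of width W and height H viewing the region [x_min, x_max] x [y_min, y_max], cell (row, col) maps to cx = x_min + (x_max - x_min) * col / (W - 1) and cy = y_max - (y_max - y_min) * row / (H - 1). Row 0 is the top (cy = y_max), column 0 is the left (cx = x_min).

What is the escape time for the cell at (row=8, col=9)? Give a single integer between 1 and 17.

Answer: 2

Derivation:
z_0 = 0 + 0i, c = -0.1100 + -1.5000i
Iter 1: z = -0.1100 + -1.5000i, |z|^2 = 2.2621
Iter 2: z = -2.3479 + -1.1700i, |z|^2 = 6.8815
Escaped at iteration 2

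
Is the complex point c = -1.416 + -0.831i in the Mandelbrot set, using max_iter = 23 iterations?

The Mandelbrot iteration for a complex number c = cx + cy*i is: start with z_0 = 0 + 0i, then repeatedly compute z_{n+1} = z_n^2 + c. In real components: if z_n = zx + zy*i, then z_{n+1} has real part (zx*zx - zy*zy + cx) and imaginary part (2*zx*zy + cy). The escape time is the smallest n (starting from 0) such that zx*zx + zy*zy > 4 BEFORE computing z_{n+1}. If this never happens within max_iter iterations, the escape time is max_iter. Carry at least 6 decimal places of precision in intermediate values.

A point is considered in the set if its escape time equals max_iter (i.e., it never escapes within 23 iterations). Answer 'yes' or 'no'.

Answer: no

Derivation:
z_0 = 0 + 0i, c = -1.4160 + -0.8310i
Iter 1: z = -1.4160 + -0.8310i, |z|^2 = 2.6956
Iter 2: z = -0.1015 + 1.5224i, |z|^2 = 2.3280
Iter 3: z = -3.7234 + -1.1401i, |z|^2 = 15.1633
Escaped at iteration 3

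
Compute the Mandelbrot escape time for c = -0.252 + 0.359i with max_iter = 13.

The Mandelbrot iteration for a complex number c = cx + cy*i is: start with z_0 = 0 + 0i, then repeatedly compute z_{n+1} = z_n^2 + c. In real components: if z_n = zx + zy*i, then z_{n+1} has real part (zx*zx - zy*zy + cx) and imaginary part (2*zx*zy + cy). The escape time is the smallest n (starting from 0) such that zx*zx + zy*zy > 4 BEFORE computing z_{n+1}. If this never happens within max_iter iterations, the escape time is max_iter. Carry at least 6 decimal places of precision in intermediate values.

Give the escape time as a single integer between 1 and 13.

z_0 = 0 + 0i, c = -0.2520 + 0.3590i
Iter 1: z = -0.2520 + 0.3590i, |z|^2 = 0.1924
Iter 2: z = -0.3174 + 0.1781i, |z|^2 = 0.1324
Iter 3: z = -0.1830 + 0.2460i, |z|^2 = 0.0940
Iter 4: z = -0.2790 + 0.2690i, |z|^2 = 0.1502
Iter 5: z = -0.2465 + 0.2089i, |z|^2 = 0.1044
Iter 6: z = -0.2349 + 0.2560i, |z|^2 = 0.1207
Iter 7: z = -0.2624 + 0.2387i, |z|^2 = 0.1258
Iter 8: z = -0.2402 + 0.2337i, |z|^2 = 0.1123
Iter 9: z = -0.2490 + 0.2467i, |z|^2 = 0.1229
Iter 10: z = -0.2509 + 0.2361i, |z|^2 = 0.1187
Iter 11: z = -0.2448 + 0.2405i, |z|^2 = 0.1178
Iter 12: z = -0.2499 + 0.2412i, |z|^2 = 0.1207

Answer: 13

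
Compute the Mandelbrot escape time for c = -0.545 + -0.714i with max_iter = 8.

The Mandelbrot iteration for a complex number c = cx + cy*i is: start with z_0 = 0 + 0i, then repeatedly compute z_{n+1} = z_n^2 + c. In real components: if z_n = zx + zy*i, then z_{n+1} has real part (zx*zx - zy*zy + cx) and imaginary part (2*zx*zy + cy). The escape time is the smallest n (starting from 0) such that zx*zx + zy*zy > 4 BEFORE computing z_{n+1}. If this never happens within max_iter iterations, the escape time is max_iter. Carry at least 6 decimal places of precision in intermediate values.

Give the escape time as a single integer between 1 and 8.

z_0 = 0 + 0i, c = -0.5450 + -0.7140i
Iter 1: z = -0.5450 + -0.7140i, |z|^2 = 0.8068
Iter 2: z = -0.7578 + 0.0643i, |z|^2 = 0.5783
Iter 3: z = 0.0251 + -0.8114i, |z|^2 = 0.6590
Iter 4: z = -1.2027 + -0.7547i, |z|^2 = 2.0161
Iter 5: z = 0.3320 + 1.1014i, |z|^2 = 1.3233
Iter 6: z = -1.6479 + 0.0172i, |z|^2 = 2.7160
Iter 7: z = 2.1704 + -0.7708i, |z|^2 = 5.3046
Escaped at iteration 7

Answer: 7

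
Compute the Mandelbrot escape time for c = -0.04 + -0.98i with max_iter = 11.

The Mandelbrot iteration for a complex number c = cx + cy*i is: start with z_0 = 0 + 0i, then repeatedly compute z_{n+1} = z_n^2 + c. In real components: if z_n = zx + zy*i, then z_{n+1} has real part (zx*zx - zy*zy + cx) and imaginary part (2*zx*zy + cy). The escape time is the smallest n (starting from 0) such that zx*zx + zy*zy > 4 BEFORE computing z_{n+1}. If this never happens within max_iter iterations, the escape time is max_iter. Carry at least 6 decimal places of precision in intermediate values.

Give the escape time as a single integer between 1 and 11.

z_0 = 0 + 0i, c = -0.0400 + -0.9800i
Iter 1: z = -0.0400 + -0.9800i, |z|^2 = 0.9620
Iter 2: z = -0.9988 + -0.9016i, |z|^2 = 1.8105
Iter 3: z = 0.1447 + 0.8210i, |z|^2 = 0.6950
Iter 4: z = -0.6932 + -0.7424i, |z|^2 = 1.0316
Iter 5: z = -0.1106 + 0.0491i, |z|^2 = 0.0147
Iter 6: z = -0.0302 + -0.9909i, |z|^2 = 0.9827
Iter 7: z = -1.0209 + -0.9202i, |z|^2 = 1.8890
Iter 8: z = 0.1555 + 0.8989i, |z|^2 = 0.8322
Iter 9: z = -0.8238 + -0.7004i, |z|^2 = 1.1693
Iter 10: z = 0.1481 + 0.1741i, |z|^2 = 0.0522

Answer: 11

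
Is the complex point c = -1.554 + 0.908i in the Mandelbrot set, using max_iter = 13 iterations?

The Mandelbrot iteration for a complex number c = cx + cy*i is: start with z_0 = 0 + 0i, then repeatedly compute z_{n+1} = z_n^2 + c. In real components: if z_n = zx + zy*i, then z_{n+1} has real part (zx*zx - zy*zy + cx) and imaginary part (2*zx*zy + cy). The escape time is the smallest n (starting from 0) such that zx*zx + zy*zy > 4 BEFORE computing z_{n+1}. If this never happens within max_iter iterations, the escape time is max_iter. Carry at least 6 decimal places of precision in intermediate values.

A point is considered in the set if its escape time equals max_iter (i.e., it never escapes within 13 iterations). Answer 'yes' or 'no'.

Answer: no

Derivation:
z_0 = 0 + 0i, c = -1.5540 + 0.9080i
Iter 1: z = -1.5540 + 0.9080i, |z|^2 = 3.2394
Iter 2: z = 0.0365 + -1.9141i, |z|^2 = 3.6650
Iter 3: z = -5.2163 + 0.7685i, |z|^2 = 27.8004
Escaped at iteration 3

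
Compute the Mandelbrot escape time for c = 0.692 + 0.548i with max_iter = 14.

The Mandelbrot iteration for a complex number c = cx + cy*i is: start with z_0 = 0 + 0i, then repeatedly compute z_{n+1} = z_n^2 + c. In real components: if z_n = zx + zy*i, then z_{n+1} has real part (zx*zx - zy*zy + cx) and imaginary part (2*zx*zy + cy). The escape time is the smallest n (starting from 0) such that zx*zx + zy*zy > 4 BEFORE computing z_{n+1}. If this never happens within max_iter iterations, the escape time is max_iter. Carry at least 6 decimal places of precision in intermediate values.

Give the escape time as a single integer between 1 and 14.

z_0 = 0 + 0i, c = 0.6920 + 0.5480i
Iter 1: z = 0.6920 + 0.5480i, |z|^2 = 0.7792
Iter 2: z = 0.8706 + 1.3064i, |z|^2 = 2.4646
Iter 3: z = -0.2569 + 2.8227i, |z|^2 = 8.0334
Escaped at iteration 3

Answer: 3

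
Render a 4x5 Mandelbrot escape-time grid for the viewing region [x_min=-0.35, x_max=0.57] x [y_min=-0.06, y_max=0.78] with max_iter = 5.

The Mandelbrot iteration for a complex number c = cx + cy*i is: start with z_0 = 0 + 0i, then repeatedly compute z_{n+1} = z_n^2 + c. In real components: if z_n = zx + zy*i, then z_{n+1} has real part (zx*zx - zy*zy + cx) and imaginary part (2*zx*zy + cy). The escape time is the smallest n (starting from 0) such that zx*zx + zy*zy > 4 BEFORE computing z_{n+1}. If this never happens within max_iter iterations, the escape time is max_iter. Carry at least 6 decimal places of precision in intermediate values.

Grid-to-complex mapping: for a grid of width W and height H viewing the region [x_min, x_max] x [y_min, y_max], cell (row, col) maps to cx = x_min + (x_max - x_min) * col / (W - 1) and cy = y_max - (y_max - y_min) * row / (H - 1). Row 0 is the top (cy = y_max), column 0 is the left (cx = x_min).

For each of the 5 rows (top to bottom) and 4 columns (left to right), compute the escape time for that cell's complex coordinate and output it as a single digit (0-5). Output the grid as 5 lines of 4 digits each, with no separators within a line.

(row=0, col=0): c = -0.3500 + 0.7800i → escape time 5
(row=0, col=1): c = -0.0433 + 0.7800i → escape time 5
(row=0, col=2): c = 0.2633 + 0.7800i → escape time 5
(row=0, col=3): c = 0.5700 + 0.7800i → escape time 3
(row=1, col=0): c = -0.3500 + 0.5700i → escape time 5
(row=1, col=1): c = -0.0433 + 0.5700i → escape time 5
(row=1, col=2): c = 0.2633 + 0.5700i → escape time 5
(row=1, col=3): c = 0.5700 + 0.5700i → escape time 3
(row=2, col=0): c = -0.3500 + 0.3600i → escape time 5
(row=2, col=1): c = -0.0433 + 0.3600i → escape time 5
(row=2, col=2): c = 0.2633 + 0.3600i → escape time 5
(row=2, col=3): c = 0.5700 + 0.3600i → escape time 4
(row=3, col=0): c = -0.3500 + 0.1500i → escape time 5
(row=3, col=1): c = -0.0433 + 0.1500i → escape time 5
(row=3, col=2): c = 0.2633 + 0.1500i → escape time 5
(row=3, col=3): c = 0.5700 + 0.1500i → escape time 4
(row=4, col=0): c = -0.3500 + -0.0600i → escape time 5
(row=4, col=1): c = -0.0433 + -0.0600i → escape time 5
(row=4, col=2): c = 0.2633 + -0.0600i → escape time 5
(row=4, col=3): c = 0.5700 + -0.0600i → escape time 4

Answer: 5553
5553
5554
5554
5554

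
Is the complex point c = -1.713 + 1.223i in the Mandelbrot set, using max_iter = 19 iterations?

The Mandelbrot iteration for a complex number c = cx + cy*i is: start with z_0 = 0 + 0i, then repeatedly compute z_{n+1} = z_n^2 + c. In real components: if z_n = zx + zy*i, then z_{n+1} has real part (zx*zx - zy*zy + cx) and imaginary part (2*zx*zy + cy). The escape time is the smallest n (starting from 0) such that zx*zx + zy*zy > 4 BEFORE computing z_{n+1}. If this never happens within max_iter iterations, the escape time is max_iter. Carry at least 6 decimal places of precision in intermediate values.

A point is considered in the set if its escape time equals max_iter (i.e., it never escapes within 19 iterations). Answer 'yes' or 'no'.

z_0 = 0 + 0i, c = -1.7130 + 1.2230i
Iter 1: z = -1.7130 + 1.2230i, |z|^2 = 4.4301
Escaped at iteration 1

Answer: no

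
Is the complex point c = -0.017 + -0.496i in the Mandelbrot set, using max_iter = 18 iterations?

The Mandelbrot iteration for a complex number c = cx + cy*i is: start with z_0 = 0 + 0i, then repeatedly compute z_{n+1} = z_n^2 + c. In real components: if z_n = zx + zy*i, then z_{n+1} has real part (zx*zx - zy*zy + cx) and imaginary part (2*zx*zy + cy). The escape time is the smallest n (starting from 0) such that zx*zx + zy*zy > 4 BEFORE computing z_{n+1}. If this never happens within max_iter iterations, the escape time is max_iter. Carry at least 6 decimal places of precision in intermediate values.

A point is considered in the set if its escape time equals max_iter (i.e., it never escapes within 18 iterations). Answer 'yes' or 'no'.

Answer: yes

Derivation:
z_0 = 0 + 0i, c = -0.0170 + -0.4960i
Iter 1: z = -0.0170 + -0.4960i, |z|^2 = 0.2463
Iter 2: z = -0.2627 + -0.4791i, |z|^2 = 0.2986
Iter 3: z = -0.1775 + -0.2442i, |z|^2 = 0.0912
Iter 4: z = -0.0451 + -0.4093i, |z|^2 = 0.1695
Iter 5: z = -0.1825 + -0.4591i, |z|^2 = 0.2440
Iter 6: z = -0.1944 + -0.3285i, |z|^2 = 0.1457
Iter 7: z = -0.0871 + -0.3683i, |z|^2 = 0.1432
Iter 8: z = -0.1450 + -0.4319i, |z|^2 = 0.2075
Iter 9: z = -0.1825 + -0.3707i, |z|^2 = 0.1707
Iter 10: z = -0.1211 + -0.3607i, |z|^2 = 0.1448
Iter 11: z = -0.1324 + -0.4086i, |z|^2 = 0.1845
Iter 12: z = -0.1664 + -0.3878i, |z|^2 = 0.1781
Iter 13: z = -0.1397 + -0.3669i, |z|^2 = 0.1542
Iter 14: z = -0.1321 + -0.3935i, |z|^2 = 0.1723
Iter 15: z = -0.1544 + -0.3920i, |z|^2 = 0.1775
Iter 16: z = -0.1468 + -0.3750i, |z|^2 = 0.1622
Iter 17: z = -0.1360 + -0.3859i, |z|^2 = 0.1674
Did not escape in 18 iterations → in set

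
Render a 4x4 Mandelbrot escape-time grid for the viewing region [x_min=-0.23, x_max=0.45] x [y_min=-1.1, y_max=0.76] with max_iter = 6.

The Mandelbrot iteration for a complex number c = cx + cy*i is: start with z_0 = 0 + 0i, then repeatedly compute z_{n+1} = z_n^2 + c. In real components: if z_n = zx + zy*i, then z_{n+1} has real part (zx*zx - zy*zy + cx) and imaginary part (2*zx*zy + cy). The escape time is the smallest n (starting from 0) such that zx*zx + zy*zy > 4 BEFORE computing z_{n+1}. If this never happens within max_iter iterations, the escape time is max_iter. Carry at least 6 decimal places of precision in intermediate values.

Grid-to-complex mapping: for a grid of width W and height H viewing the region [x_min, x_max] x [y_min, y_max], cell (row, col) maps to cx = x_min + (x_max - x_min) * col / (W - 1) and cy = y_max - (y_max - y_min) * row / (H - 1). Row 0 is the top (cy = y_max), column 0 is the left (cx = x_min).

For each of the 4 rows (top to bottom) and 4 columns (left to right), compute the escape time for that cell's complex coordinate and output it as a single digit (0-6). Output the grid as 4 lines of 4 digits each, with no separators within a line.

Answer: 6654
6666
6666
6432

Derivation:
(row=0, col=0): c = -0.2300 + 0.7600i → escape time 6
(row=0, col=1): c = -0.0033 + 0.7600i → escape time 6
(row=0, col=2): c = 0.2233 + 0.7600i → escape time 5
(row=0, col=3): c = 0.4500 + 0.7600i → escape time 4
(row=1, col=0): c = -0.2300 + 0.1400i → escape time 6
(row=1, col=1): c = -0.0033 + 0.1400i → escape time 6
(row=1, col=2): c = 0.2233 + 0.1400i → escape time 6
(row=1, col=3): c = 0.4500 + 0.1400i → escape time 6
(row=2, col=0): c = -0.2300 + -0.4800i → escape time 6
(row=2, col=1): c = -0.0033 + -0.4800i → escape time 6
(row=2, col=2): c = 0.2233 + -0.4800i → escape time 6
(row=2, col=3): c = 0.4500 + -0.4800i → escape time 6
(row=3, col=0): c = -0.2300 + -1.1000i → escape time 6
(row=3, col=1): c = -0.0033 + -1.1000i → escape time 4
(row=3, col=2): c = 0.2233 + -1.1000i → escape time 3
(row=3, col=3): c = 0.4500 + -1.1000i → escape time 2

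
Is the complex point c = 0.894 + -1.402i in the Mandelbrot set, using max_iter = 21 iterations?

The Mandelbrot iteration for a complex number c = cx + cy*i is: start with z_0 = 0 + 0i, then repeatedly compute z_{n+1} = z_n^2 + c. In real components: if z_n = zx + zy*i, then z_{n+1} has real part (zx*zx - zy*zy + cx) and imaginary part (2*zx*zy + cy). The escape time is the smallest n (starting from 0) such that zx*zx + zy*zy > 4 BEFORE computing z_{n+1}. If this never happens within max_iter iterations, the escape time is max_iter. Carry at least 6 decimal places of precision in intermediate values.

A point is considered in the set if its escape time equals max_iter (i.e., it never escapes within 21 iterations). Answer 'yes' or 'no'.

Answer: no

Derivation:
z_0 = 0 + 0i, c = 0.8940 + -1.4020i
Iter 1: z = 0.8940 + -1.4020i, |z|^2 = 2.7648
Iter 2: z = -0.2724 + -3.9088i, |z|^2 = 15.3527
Escaped at iteration 2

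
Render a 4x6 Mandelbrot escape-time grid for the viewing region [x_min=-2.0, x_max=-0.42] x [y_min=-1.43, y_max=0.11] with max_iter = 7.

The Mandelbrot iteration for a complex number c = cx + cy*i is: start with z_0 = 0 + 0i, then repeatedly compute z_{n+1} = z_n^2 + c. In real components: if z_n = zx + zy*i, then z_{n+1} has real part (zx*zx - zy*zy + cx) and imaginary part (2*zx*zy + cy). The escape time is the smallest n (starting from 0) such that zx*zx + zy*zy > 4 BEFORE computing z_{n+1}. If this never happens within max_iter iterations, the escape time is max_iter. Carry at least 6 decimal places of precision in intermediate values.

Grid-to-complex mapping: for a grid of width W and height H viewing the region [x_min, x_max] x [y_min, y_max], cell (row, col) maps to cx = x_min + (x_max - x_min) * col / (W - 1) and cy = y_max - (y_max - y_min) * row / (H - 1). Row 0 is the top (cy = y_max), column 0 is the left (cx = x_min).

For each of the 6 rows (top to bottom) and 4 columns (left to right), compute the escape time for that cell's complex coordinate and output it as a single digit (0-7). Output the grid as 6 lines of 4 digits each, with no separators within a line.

(row=0, col=0): c = -2.0000 + 0.1100i → escape time 1
(row=0, col=1): c = -1.4733 + 0.1100i → escape time 7
(row=0, col=2): c = -0.9467 + 0.1100i → escape time 7
(row=0, col=3): c = -0.4200 + 0.1100i → escape time 7
(row=1, col=0): c = -2.0000 + -0.1980i → escape time 1
(row=1, col=1): c = -1.4733 + -0.1980i → escape time 5
(row=1, col=2): c = -0.9467 + -0.1980i → escape time 7
(row=1, col=3): c = -0.4200 + -0.1980i → escape time 7
(row=2, col=0): c = -2.0000 + -0.5060i → escape time 1
(row=2, col=1): c = -1.4733 + -0.5060i → escape time 3
(row=2, col=2): c = -0.9467 + -0.5060i → escape time 5
(row=2, col=3): c = -0.4200 + -0.5060i → escape time 7
(row=3, col=0): c = -2.0000 + -0.8140i → escape time 1
(row=3, col=1): c = -1.4733 + -0.8140i → escape time 3
(row=3, col=2): c = -0.9467 + -0.8140i → escape time 3
(row=3, col=3): c = -0.4200 + -0.8140i → escape time 6
(row=4, col=0): c = -2.0000 + -1.1220i → escape time 1
(row=4, col=1): c = -1.4733 + -1.1220i → escape time 2
(row=4, col=2): c = -0.9467 + -1.1220i → escape time 3
(row=4, col=3): c = -0.4200 + -1.1220i → escape time 4
(row=5, col=0): c = -2.0000 + -1.4300i → escape time 1
(row=5, col=1): c = -1.4733 + -1.4300i → escape time 1
(row=5, col=2): c = -0.9467 + -1.4300i → escape time 2
(row=5, col=3): c = -0.4200 + -1.4300i → escape time 2

Answer: 1777
1577
1357
1336
1234
1122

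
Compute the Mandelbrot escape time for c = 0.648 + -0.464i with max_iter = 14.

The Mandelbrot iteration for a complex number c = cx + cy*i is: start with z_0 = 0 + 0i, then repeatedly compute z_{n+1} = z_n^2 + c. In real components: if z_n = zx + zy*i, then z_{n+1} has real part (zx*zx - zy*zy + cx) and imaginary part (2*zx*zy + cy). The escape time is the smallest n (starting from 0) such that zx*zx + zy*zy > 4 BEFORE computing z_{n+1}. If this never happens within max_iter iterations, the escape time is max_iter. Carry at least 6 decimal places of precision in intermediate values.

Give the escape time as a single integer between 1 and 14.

z_0 = 0 + 0i, c = 0.6480 + -0.4640i
Iter 1: z = 0.6480 + -0.4640i, |z|^2 = 0.6352
Iter 2: z = 0.8526 + -1.0653i, |z|^2 = 1.8619
Iter 3: z = 0.2400 + -2.2806i, |z|^2 = 5.2589
Escaped at iteration 3

Answer: 3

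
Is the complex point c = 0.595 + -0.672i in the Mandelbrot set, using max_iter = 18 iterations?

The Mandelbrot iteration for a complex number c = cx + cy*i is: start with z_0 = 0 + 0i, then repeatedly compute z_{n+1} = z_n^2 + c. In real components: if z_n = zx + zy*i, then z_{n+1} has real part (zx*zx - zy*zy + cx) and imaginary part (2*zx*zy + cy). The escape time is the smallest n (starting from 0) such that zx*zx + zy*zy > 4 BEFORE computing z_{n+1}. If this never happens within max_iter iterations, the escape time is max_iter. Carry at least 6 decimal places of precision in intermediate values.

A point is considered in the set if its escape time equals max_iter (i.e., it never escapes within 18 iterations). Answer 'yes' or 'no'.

Answer: no

Derivation:
z_0 = 0 + 0i, c = 0.5950 + -0.6720i
Iter 1: z = 0.5950 + -0.6720i, |z|^2 = 0.8056
Iter 2: z = 0.4974 + -1.4717i, |z|^2 = 2.4133
Iter 3: z = -1.3234 + -2.1361i, |z|^2 = 6.3145
Escaped at iteration 3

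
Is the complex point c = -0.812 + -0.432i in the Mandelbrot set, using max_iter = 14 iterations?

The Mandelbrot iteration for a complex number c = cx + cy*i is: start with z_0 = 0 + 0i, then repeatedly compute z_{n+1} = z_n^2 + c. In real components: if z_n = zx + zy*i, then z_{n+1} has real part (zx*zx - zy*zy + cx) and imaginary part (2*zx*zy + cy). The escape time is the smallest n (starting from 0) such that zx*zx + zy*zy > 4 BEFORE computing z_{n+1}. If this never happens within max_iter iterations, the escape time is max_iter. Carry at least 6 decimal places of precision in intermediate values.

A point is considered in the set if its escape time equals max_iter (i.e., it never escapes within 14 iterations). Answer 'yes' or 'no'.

Answer: no

Derivation:
z_0 = 0 + 0i, c = -0.8120 + -0.4320i
Iter 1: z = -0.8120 + -0.4320i, |z|^2 = 0.8460
Iter 2: z = -0.3393 + 0.2696i, |z|^2 = 0.1878
Iter 3: z = -0.7696 + -0.6149i, |z|^2 = 0.9703
Iter 4: z = -0.5979 + 0.5144i, |z|^2 = 0.6221
Iter 5: z = -0.7191 + -1.0472i, |z|^2 = 1.6137
Iter 6: z = -1.3914 + 1.0741i, |z|^2 = 3.0897
Iter 7: z = -0.0298 + -3.4210i, |z|^2 = 11.7042
Escaped at iteration 7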